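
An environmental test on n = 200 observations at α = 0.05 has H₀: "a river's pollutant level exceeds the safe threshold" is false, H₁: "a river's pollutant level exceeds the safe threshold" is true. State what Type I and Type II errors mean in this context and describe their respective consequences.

Type I (false positive): concluding that a river's pollutant level exceeds the safe threshold when it is not — shutting down a compliant factory unnecessarily. Type II (false negative): failing to conclude that a river's pollutant level exceeds the safe threshold when it is — allowing unsafe pollution to continue. Which is costlier depends on domain priorities and is a judgement call rather than a statistical fact.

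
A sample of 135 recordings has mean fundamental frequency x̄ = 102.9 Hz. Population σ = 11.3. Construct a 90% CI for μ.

CI = x̄ ± z*(σ/√n) = 102.9 ± 1.645(11.3/√135) = 102.9 ± 1.6 = (101.3, 104.5)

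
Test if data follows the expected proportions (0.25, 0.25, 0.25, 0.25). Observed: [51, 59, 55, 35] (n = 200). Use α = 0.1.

Expected: [50.0, 50.0, 50.0, 50.0]. χ² = 6.64. df = 3, critical = 6.251. Reject H₀.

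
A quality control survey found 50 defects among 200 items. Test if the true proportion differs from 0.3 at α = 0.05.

p̂ = 0.25, p₀ = 0.3. z = (p̂ - p₀)/√(p₀(1-p₀)/n) = -1.543. Critical: ±1.96. Fail to reject H₀.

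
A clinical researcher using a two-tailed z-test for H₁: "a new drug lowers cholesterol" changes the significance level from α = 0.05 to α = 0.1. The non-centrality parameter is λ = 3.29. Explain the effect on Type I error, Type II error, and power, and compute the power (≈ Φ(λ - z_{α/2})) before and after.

Increasing α from 0.05 to 0.1:
• Type I error rate increases (α is the Type I rate by definition).
• Critical value moves from z_{α/2} = 1.96 to 1.645, so power = Φ(λ - z_{α/2}) goes from Φ(3.29 - 1.96) = 0.908 to Φ(3.29 - 1.645) = 0.95.
• Type II error rate β = 1 - power therefore decreases (0.092 → 0.05).
Appropriate when false negatives are costly — here, shelving an effective drug — patients miss out on a treatment that would have helped.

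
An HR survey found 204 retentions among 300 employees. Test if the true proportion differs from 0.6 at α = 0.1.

p̂ = 0.68, p₀ = 0.6. z = (p̂ - p₀)/√(p₀(1-p₀)/n) = 2.828. Critical: ±1.645. Reject H₀.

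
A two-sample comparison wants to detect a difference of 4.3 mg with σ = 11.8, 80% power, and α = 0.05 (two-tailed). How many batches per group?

n per group = 2(z_α/2 + z_β)²σ²/d² = 2×(1.96 + 0.84)²×11.8²/4.3² = 118.1 → n = 119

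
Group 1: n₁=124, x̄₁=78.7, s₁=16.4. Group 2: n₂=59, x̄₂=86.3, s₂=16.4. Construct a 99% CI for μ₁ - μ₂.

Difference = -7.6. SE = √(16.4²/124 + 16.4²/59) = 2.594. CI = (-14.28, -0.92)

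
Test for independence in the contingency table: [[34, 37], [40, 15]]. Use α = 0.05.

χ² = 7.89. df = 1, critical = 3.841. Reject H₀. Variables are dependent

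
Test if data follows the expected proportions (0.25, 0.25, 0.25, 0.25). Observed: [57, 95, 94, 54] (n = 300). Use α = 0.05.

Expected: [75.0, 75.0, 75.0, 75.0]. χ² = 20.347. df = 3, critical = 7.815. Reject H₀.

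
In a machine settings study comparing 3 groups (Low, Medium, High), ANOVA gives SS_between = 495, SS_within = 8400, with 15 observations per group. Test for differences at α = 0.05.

df_between = 2, df_within = 42. F = MS_between/MS_within = 247.5/200.0 = 1.238. F_crit ≈ 3.22. Fail to reject H₀.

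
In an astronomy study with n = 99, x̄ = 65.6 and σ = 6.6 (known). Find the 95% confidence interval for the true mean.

CI = x̄ ± z*(σ/√n) = 65.6 ± 1.96(6.6/√99) = 65.6 ± 1.3 = (64.3, 66.9)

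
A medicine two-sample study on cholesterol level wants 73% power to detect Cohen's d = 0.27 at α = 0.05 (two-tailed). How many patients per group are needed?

z_{α/2} = 1.96, z_β = Φ⁻¹(0.73) = 0.613. For small effect (d = 0.27): n per group = 2(z_{α/2} + z_β)²/d² = 2(1.96 + 0.613)²/0.27² = 181.6 → 182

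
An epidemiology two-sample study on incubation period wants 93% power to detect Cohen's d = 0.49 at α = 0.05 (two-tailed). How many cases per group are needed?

z_{α/2} = 1.96, z_β = Φ⁻¹(0.93) = 1.476. For small effect (d = 0.49): n per group = 2(z_{α/2} + z_β)²/d² = 2(1.96 + 1.476)²/0.49² = 98.3 → 99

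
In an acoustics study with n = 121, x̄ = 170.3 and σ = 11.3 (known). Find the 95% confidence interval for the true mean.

CI = x̄ ± z*(σ/√n) = 170.3 ± 1.96(11.3/√121) = 170.3 ± 2.01 = (168.29, 172.31)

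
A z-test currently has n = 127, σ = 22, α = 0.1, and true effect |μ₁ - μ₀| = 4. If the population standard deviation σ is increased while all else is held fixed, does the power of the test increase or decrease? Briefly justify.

Power decreases: a larger σ inflates the standard error σ/√n, pulling the sampling distribution under H₁ back toward the critical value.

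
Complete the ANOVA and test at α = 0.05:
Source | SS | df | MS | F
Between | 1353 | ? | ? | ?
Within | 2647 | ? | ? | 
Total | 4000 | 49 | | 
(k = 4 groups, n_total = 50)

df_between = 3, df_within = 46. MS_between = 451.0, MS_within = 57.54. F = 7.838, F_crit ≈ 2.807. Reject H₀.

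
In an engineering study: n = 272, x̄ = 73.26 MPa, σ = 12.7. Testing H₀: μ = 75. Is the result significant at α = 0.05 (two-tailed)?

z = (73.26 - 75)/(12.7/√272) = -2.26. Since |z| > 1.96, significant at α = 0.05.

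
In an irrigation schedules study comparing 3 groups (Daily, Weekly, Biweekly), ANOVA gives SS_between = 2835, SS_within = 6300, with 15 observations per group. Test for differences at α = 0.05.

df_between = 2, df_within = 42. F = MS_between/MS_within = 1417.5/150.0 = 9.45. F_crit ≈ 3.22. Reject H₀. At least one mean differs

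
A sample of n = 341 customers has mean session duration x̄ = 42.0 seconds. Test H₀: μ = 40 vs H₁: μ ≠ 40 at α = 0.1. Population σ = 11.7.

z = (x̄ - μ₀)/(σ/√n) = (42.0 - 40)/(11.7/√341) = 3.157. Critical value: ±1.645. Since |3.157| > 1.645, Reject H₀.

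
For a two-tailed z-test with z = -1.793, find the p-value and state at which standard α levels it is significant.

p = 2·P(Z > |-1.793|) = 2·(1 - Φ(1.793)) ≈ 0.073. Significant at α = 0.1.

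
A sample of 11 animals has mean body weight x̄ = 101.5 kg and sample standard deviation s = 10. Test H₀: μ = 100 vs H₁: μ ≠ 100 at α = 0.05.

t = (x̄ - μ₀)/(s/√n) = (101.5 - 100)/(10/√11) = 0.497. df = 10, critical t = ±2.228. Fail to reject H₀.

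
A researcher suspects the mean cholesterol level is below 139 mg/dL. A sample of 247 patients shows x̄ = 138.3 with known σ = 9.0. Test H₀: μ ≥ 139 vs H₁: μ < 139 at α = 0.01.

z = -1.222. Critical value: -2.33. Fail to reject H₀.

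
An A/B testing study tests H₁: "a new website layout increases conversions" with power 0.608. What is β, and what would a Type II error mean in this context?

β = 1 - power = 1 - 0.608 = 0.392. A Type II error is failing to reject H₀ when H₀ is false (false negative) — here, failing to conclude that a new website layout increases conversions when in fact it is true. Consequence: discarding a layout that would have improved conversions — lost revenue.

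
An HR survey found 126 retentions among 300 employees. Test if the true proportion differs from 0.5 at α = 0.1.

p̂ = 0.42, p₀ = 0.5. z = (p̂ - p₀)/√(p₀(1-p₀)/n) = -2.771. Critical: ±1.645. Reject H₀.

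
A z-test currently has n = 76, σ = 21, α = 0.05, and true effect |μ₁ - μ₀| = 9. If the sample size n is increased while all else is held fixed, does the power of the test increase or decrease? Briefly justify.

Power increases: a larger n shrinks the standard error σ/√n, moving the sampling distribution under H₁ further from the critical value.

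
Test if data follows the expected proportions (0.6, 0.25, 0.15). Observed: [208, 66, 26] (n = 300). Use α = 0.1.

Expected: [180.0, 75.0, 45.0]. χ² = 13.458. df = 2, critical = 4.605. Reject H₀.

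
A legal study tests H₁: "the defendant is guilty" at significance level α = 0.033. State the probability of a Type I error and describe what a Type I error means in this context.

P(Type I error) = α = 0.033. A Type I error is rejecting H₀ when H₀ is actually true (false positive) — here, concluding that the defendant is guilty when in fact this is not the case. Consequence: convicting an innocent person.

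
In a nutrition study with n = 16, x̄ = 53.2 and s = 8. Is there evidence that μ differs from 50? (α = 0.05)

t = (x̄ - μ₀)/(s/√n) = (53.2 - 50)/(8/√16) = 1.6. df = 15, critical t = ±2.131. Fail to reject H₀.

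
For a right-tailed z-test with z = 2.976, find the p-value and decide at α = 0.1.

p = P(Z > 2.976) = 1 - Φ(2.976) ≈ 0.0015. Since p < 0.1, reject H₀ (significant) at α = 0.1.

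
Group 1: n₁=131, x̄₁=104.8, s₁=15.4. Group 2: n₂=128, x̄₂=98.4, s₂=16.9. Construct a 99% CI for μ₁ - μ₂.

Difference = 6.4. SE = √(15.4²/131 + 16.9²/128) = 2.01. CI = (1.22, 11.58)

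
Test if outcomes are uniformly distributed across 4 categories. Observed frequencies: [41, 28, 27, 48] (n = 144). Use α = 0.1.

Expected = 36 each. χ² = Σ(O-E)²/E = 8.722. df = 3, critical value = 6.251. Reject H₀.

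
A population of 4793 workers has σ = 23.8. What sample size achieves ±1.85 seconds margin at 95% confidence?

Without FPC: n₀ = (1.96×23.8/1.85)² = 635.803. With FPC: n = n₀N/(n₀+N-1) = 561.4 → n = 562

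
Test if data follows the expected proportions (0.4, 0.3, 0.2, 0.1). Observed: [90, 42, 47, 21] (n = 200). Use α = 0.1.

Expected: [80.0, 60.0, 40.0, 20.0]. χ² = 7.925. df = 3, critical = 6.251. Reject H₀.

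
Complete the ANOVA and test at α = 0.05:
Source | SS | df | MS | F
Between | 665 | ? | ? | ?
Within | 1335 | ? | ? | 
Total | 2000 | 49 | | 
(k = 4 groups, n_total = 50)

df_between = 3, df_within = 46. MS_between = 221.67, MS_within = 29.02. F = 7.638, F_crit ≈ 2.807. Reject H₀.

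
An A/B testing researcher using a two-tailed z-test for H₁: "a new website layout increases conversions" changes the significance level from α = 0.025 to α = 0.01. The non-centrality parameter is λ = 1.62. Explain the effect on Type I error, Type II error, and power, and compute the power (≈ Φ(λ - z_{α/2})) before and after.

Decreasing α from 0.025 to 0.01:
• Type I error rate decreases (α is the Type I rate by definition).
• Critical value moves from z_{α/2} = 2.241 to 2.576, so power = Φ(λ - z_{α/2}) goes from Φ(1.62 - 2.241) = 0.267 to Φ(1.62 - 2.576) = 0.17.
• Type II error rate β = 1 - power therefore increases (0.733 → 0.83).
Appropriate when false positives are costly — here, rolling out a layout that doesn't actually help — wasted engineering effort.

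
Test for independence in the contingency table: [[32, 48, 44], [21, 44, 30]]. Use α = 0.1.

χ² = 1.288. df = 2, critical = 4.605. Fail to reject H₀. No evidence of dependence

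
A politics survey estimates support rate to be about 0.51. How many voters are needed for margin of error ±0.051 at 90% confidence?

n = z²p(1-p)/E² = 1.645²×0.51×0.49/0.051² = 260.0 → n = 260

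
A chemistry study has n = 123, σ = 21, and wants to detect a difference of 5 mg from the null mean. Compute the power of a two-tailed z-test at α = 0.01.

SE = σ/√n = 21/√123 = 1.894. Non-centrality λ = d/SE = 5/1.894 = 2.641. Power ≈ Φ(λ - z_{α/2}) = Φ(2.641 - 2.576) = Φ(0.065) = 0.526.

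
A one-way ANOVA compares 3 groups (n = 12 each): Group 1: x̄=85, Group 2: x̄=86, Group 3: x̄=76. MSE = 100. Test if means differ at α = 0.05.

Grand mean = 82.33. SS_between = 728.0, MS_between = 364.0. F = 3.64, F_crit ≈ 3.285. Reject H₀.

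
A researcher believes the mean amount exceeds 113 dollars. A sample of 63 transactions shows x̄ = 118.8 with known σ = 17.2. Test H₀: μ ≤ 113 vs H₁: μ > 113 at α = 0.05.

z = 2.677. Critical value: 1.645. Reject H₀.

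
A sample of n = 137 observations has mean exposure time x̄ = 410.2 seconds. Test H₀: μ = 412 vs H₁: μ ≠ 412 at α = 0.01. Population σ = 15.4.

z = (x̄ - μ₀)/(σ/√n) = (410.2 - 412)/(15.4/√137) = -1.368. Critical value: ±2.576. Since |-1.368| ≤ 2.576, Fail to reject H₀.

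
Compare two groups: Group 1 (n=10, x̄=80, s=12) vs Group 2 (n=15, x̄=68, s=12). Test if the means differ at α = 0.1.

Pooled sp = 12.0. t = 2.449, df = 23. Critical t = ±1.714. Reject H₀.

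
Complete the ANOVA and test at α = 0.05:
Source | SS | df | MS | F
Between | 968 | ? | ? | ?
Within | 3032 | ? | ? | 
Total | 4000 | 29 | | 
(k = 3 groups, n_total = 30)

df_between = 2, df_within = 27. MS_between = 484.0, MS_within = 112.3. F = 4.31, F_crit ≈ 3.354. Reject H₀.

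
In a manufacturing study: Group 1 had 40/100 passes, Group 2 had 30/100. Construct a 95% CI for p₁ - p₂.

p̂₁ = 0.4, p̂₂ = 0.3. Difference = 0.1. CI = (-0.031, 0.231)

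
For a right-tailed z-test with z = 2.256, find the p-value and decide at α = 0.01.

p = P(Z > 2.256) = 1 - Φ(2.256) ≈ 0.012. Since p ≥ 0.01, fail to reject H₀ (not significant) at α = 0.01.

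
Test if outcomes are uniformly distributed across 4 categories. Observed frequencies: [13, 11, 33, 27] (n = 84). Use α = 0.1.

Expected = 21 each. χ² = Σ(O-E)²/E = 16.381. df = 3, critical value = 6.251. Reject H₀.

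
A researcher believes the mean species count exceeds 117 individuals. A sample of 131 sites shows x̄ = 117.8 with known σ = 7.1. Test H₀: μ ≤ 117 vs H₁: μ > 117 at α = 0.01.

z = 1.29. Critical value: 2.33. Fail to reject H₀.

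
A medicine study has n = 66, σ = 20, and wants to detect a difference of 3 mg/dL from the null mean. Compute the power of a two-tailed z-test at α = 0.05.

SE = σ/√n = 20/√66 = 2.462. Non-centrality λ = d/SE = 3/2.462 = 1.219. Power ≈ Φ(λ - z_{α/2}) = Φ(1.219 - 1.96) = Φ(-0.741) = 0.229.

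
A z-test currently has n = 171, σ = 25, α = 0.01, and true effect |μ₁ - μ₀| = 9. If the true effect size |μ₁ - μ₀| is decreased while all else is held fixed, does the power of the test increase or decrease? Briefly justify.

Power decreases: a smaller true effect decreases the non-centrality λ = |μ₁ - μ₀|/(σ/√n).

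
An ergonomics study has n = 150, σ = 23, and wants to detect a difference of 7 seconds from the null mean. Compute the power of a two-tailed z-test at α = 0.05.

SE = σ/√n = 23/√150 = 1.878. Non-centrality λ = d/SE = 7/1.878 = 3.727. Power ≈ Φ(λ - z_{α/2}) = Φ(3.727 - 1.96) = Φ(1.767) = 0.961.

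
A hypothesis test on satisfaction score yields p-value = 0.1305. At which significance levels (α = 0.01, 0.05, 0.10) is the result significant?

p = 0.1305. Not significant at any of the given levels.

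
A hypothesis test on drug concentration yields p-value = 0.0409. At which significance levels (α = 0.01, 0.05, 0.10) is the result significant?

p = 0.0409. Significant at: α = 0.05, 0.1.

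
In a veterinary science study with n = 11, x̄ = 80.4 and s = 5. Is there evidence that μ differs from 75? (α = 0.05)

t = (x̄ - μ₀)/(s/√n) = (80.4 - 75)/(5/√11) = 3.582. df = 10, critical t = ±2.228. Reject H₀.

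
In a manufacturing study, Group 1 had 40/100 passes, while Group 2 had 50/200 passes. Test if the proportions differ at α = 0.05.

p̂₁ = 0.4, p̂₂ = 0.25, pooled p̂ = 0.3. z = 2.673. Critical: ±1.96. Reject H₀.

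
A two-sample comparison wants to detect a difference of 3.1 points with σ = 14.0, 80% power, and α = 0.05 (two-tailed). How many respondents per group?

n per group = 2(z_α/2 + z_β)²σ²/d² = 2×(1.96 + 0.84)²×14.0²/3.1² = 319.8 → n = 320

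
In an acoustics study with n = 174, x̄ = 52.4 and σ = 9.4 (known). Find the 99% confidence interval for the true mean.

CI = x̄ ± z*(σ/√n) = 52.4 ± 2.576(9.4/√174) = 52.4 ± 1.84 = (50.56, 54.24)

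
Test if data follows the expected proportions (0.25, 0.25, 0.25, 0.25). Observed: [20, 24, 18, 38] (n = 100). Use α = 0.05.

Expected: [25.0, 25.0, 25.0, 25.0]. χ² = 9.76. df = 3, critical = 7.815. Reject H₀.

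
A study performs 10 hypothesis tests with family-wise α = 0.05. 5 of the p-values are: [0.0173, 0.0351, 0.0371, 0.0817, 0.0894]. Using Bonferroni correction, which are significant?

Bonferroni α = 0.05/10 = 0.005. None of the given p-values are significant.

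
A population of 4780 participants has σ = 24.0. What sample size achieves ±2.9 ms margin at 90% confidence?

Without FPC: n₀ = (1.645×24.0/2.9)² = 185.335. With FPC: n = n₀N/(n₀+N-1) = 178.5 → n = 179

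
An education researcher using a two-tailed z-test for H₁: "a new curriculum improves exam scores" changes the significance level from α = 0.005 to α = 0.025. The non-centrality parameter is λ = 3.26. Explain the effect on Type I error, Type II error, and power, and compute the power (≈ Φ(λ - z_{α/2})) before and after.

Increasing α from 0.005 to 0.025:
• Type I error rate increases (α is the Type I rate by definition).
• Critical value moves from z_{α/2} = 2.807 to 2.241, so power = Φ(λ - z_{α/2}) goes from Φ(3.26 - 2.807) = 0.675 to Φ(3.26 - 2.241) = 0.846.
• Type II error rate β = 1 - power therefore decreases (0.325 → 0.154).
Appropriate when false negatives are costly — here, keeping the old curriculum when the new one would have helped students.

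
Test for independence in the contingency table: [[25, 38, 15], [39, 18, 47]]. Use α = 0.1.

χ² = 23.487. df = 2, critical = 4.605. Reject H₀. Variables are dependent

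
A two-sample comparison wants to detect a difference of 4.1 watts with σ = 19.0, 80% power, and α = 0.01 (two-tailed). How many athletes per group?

n per group = 2(z_α/2 + z_β)²σ²/d² = 2×(2.576 + 0.84)²×19.0²/4.1² = 501.2 → n = 502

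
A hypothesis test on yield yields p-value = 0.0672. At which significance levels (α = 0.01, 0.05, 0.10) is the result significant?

p = 0.0672. Significant at: α = 0.1.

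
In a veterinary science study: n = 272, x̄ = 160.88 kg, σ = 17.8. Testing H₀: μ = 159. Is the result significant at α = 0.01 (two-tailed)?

z = (160.88 - 159)/(17.8/√272) = 1.742. Since |z| ≤ 2.576, not significant at α = 0.01.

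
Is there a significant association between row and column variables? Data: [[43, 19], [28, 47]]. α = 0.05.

χ² = 13.94. df = 1, critical = 3.841. Reject H₀. Variables are dependent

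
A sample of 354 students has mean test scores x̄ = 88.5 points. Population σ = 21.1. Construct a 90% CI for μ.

CI = x̄ ± z*(σ/√n) = 88.5 ± 1.645(21.1/√354) = 88.5 ± 1.84 = (86.66, 90.34)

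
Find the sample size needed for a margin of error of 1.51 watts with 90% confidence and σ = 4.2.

n = (z*σ/E)² = (1.645×4.2/1.51)² = 20.9 → n = 21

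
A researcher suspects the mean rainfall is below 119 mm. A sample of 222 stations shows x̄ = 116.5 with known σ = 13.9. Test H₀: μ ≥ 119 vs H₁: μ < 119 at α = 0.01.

z = -2.68. Critical value: -2.33. Reject H₀.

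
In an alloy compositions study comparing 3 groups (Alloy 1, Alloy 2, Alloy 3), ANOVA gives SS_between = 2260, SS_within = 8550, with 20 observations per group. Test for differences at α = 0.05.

df_between = 2, df_within = 57. F = MS_between/MS_within = 1130.0/150.0 = 7.533. F_crit ≈ 3.159. Reject H₀. At least one mean differs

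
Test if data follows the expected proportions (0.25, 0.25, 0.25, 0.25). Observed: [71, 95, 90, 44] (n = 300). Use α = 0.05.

Expected: [75.0, 75.0, 75.0, 75.0]. χ² = 21.36. df = 3, critical = 7.815. Reject H₀.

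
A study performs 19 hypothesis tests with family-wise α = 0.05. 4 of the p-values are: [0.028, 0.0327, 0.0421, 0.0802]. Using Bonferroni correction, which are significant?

Bonferroni α = 0.05/19 = 0.00263. None of the given p-values are significant.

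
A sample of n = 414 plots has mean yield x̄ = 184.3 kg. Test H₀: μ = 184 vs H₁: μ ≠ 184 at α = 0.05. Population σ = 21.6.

z = (x̄ - μ₀)/(σ/√n) = (184.3 - 184)/(21.6/√414) = 0.283. Critical value: ±1.96. Since |0.283| ≤ 1.96, Fail to reject H₀.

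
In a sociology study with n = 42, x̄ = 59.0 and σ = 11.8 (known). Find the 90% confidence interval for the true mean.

CI = x̄ ± z*(σ/√n) = 59.0 ± 1.645(11.8/√42) = 59.0 ± 3.0 = (56.0, 62.0)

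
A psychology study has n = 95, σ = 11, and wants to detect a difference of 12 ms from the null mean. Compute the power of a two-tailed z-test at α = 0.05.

SE = σ/√n = 11/√95 = 1.129. Non-centrality λ = d/SE = 12/1.129 = 10.633. Power ≈ Φ(λ - z_{α/2}) = Φ(10.633 - 1.96) = Φ(8.673) = 1.0.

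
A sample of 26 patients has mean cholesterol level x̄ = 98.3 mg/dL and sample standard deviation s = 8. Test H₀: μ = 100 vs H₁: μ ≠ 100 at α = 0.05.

t = (x̄ - μ₀)/(s/√n) = (98.3 - 100)/(8/√26) = -1.084. df = 25, critical t = ±2.06. Fail to reject H₀.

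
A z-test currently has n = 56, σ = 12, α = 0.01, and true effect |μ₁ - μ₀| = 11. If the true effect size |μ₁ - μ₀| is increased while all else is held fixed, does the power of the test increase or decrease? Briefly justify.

Power increases: a larger true effect increases the non-centrality λ = |μ₁ - μ₀|/(σ/√n).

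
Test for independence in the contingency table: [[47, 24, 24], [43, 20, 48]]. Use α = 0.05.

χ² = 7.343. df = 2, critical = 5.991. Reject H₀. Variables are dependent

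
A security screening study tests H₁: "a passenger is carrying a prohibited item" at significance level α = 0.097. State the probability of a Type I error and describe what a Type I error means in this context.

P(Type I error) = α = 0.097. A Type I error is rejecting H₀ when H₀ is actually true (false positive) — here, concluding that a passenger is carrying a prohibited item when in fact this is not the case. Consequence: detaining an innocent passenger — delay and inconvenience.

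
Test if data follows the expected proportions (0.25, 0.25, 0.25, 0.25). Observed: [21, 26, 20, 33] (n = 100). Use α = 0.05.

Expected: [25.0, 25.0, 25.0, 25.0]. χ² = 4.24. df = 3, critical = 7.815. Fail to reject H₀.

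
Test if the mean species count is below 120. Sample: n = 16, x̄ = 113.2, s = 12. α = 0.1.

t = (113.2 - 120)/(12/√16) = -2.267, df = 15. Critical t = -1.341. Reject H₀.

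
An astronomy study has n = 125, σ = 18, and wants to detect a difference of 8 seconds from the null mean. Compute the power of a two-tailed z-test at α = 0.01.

SE = σ/√n = 18/√125 = 1.61. Non-centrality λ = d/SE = 8/1.61 = 4.969. Power ≈ Φ(λ - z_{α/2}) = Φ(4.969 - 2.576) = Φ(2.393) = 0.992.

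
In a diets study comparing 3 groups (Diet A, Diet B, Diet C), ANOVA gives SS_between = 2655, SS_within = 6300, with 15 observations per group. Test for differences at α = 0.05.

df_between = 2, df_within = 42. F = MS_between/MS_within = 1327.5/150.0 = 8.85. F_crit ≈ 3.22. Reject H₀. At least one mean differs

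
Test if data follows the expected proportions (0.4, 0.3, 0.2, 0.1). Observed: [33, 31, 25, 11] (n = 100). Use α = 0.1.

Expected: [40.0, 30.0, 20.0, 10.0]. χ² = 2.608. df = 3, critical = 6.251. Fail to reject H₀.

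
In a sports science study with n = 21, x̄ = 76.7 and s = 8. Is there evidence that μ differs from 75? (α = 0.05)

t = (x̄ - μ₀)/(s/√n) = (76.7 - 75)/(8/√21) = 0.974. df = 20, critical t = ±2.086. Fail to reject H₀.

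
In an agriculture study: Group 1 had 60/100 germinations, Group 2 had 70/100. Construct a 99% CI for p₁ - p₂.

p̂₁ = 0.6, p̂₂ = 0.7. Difference = -0.1. CI = (-0.273, 0.073)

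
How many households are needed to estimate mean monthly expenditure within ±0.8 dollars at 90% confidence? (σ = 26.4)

n = (z*σ/E)² = (1.645×26.4/0.8)² = 2946.9 → n = 2947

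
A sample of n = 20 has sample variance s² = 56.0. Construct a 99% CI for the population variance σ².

df = 19. χ²_{0.005} = 38.582, χ²_{0.995} = 6.844. CI for σ² = ((n-1)s²/χ²_{α/2}, (n-1)s²/χ²_{1-α/2}) = (19·56.0/38.582, 19·56.0/6.844) = (27.58, 155.46)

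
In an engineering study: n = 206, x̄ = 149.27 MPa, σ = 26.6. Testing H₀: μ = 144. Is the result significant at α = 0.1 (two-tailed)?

z = (149.27 - 144)/(26.6/√206) = 2.844. Since |z| > 1.645, significant at α = 0.1.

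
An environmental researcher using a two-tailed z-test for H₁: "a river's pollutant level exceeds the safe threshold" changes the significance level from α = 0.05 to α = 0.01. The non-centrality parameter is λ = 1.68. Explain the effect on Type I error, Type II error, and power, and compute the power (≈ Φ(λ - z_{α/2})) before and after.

Decreasing α from 0.05 to 0.01:
• Type I error rate decreases (α is the Type I rate by definition).
• Critical value moves from z_{α/2} = 1.96 to 2.576, so power = Φ(λ - z_{α/2}) goes from Φ(1.68 - 1.96) = 0.39 to Φ(1.68 - 2.576) = 0.185.
• Type II error rate β = 1 - power therefore increases (0.61 → 0.815).
Appropriate when false positives are costly — here, shutting down a compliant factory unnecessarily.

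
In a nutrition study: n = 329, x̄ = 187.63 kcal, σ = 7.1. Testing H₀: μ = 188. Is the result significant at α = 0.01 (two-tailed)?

z = (187.63 - 188)/(7.1/√329) = -0.945. Since |z| ≤ 2.576, not significant at α = 0.01.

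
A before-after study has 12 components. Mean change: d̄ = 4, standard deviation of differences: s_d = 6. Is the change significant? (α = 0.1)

t = d̄/(s_d/√n) = 4/(6/√12) = 2.309. df = 11, critical t = ±1.796. Reject H₀.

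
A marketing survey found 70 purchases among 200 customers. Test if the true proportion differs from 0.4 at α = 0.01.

p̂ = 0.35, p₀ = 0.4. z = (p̂ - p₀)/√(p₀(1-p₀)/n) = -1.443. Critical: ±2.576. Fail to reject H₀.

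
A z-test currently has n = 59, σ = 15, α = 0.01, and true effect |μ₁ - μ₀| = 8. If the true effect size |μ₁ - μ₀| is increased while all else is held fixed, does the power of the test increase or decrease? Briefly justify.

Power increases: a larger true effect increases the non-centrality λ = |μ₁ - μ₀|/(σ/√n).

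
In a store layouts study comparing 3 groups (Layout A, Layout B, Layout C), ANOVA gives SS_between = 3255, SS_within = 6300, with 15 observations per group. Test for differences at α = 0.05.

df_between = 2, df_within = 42. F = MS_between/MS_within = 1627.5/150.0 = 10.85. F_crit ≈ 3.22. Reject H₀. At least one mean differs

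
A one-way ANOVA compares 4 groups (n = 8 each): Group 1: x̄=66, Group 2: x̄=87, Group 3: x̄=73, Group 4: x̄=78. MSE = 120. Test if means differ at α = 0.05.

Grand mean = 76.0. SS_between = 1872.0, MS_between = 624.0. F = 5.2, F_crit ≈ 2.947. Reject H₀.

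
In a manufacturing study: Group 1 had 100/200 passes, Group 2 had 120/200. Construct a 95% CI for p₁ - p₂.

p̂₁ = 0.5, p̂₂ = 0.6. Difference = -0.1. CI = (-0.197, -0.003)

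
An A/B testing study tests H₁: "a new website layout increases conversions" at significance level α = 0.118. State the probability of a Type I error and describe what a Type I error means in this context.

P(Type I error) = α = 0.118. A Type I error is rejecting H₀ when H₀ is actually true (false positive) — here, concluding that a new website layout increases conversions when in fact this is not the case. Consequence: rolling out a layout that doesn't actually help — wasted engineering effort.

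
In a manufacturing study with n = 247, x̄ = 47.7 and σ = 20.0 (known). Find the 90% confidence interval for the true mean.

CI = x̄ ± z*(σ/√n) = 47.7 ± 1.645(20.0/√247) = 47.7 ± 2.09 = (45.61, 49.79)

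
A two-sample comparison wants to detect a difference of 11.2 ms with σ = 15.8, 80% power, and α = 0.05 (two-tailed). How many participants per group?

n per group = 2(z_α/2 + z_β)²σ²/d² = 2×(1.96 + 0.84)²×15.8²/11.2² = 31.2 → n = 32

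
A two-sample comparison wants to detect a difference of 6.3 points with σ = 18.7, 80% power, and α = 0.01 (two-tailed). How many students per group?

n per group = 2(z_α/2 + z_β)²σ²/d² = 2×(2.576 + 0.84)²×18.7²/6.3² = 205.6 → n = 206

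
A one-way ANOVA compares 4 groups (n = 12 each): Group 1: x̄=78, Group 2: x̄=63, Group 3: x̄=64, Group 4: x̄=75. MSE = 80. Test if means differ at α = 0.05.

Grand mean = 70.0. SS_between = 2088.0, MS_between = 696.0. F = 8.7, F_crit ≈ 2.816. Reject H₀.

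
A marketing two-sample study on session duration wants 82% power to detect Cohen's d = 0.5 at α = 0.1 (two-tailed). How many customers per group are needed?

z_{α/2} = 1.645, z_β = Φ⁻¹(0.82) = 0.915. For medium effect (d = 0.5): n per group = 2(z_{α/2} + z_β)²/d² = 2(1.645 + 0.915)²/0.5² = 52.4 → 53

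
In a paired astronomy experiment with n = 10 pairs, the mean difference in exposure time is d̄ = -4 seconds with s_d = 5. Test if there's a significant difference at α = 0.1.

t = d̄/(s_d/√n) = -4/(5/√10) = -2.53. df = 9, critical t = ±1.833. Reject H₀.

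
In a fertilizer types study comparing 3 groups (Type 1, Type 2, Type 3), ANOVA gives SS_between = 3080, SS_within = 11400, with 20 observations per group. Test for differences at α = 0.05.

df_between = 2, df_within = 57. F = MS_between/MS_within = 1540.0/200.0 = 7.7. F_crit ≈ 3.159. Reject H₀. At least one mean differs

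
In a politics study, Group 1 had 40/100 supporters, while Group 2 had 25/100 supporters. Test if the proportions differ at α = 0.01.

p̂₁ = 0.4, p̂₂ = 0.25, pooled p̂ = 0.325. z = 2.265. Critical: ±2.576. Fail to reject H₀.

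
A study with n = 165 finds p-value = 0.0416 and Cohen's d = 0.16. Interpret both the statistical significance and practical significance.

Statistically significant (p = 0.0416 < 0.05). Cohen's d = 0.16 indicates a very small effect size. Both statistical and practical significance should be considered.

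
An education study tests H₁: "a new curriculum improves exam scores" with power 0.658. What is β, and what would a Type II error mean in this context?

β = 1 - power = 1 - 0.658 = 0.342. A Type II error is failing to reject H₀ when H₀ is false (false negative) — here, failing to conclude that a new curriculum improves exam scores when in fact it is true. Consequence: keeping the old curriculum when the new one would have helped students.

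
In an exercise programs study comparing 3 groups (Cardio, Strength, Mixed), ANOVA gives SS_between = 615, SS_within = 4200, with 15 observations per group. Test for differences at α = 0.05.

df_between = 2, df_within = 42. F = MS_between/MS_within = 307.5/100.0 = 3.075. F_crit ≈ 3.22. Fail to reject H₀.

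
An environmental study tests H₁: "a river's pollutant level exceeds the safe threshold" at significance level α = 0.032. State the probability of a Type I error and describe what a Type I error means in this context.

P(Type I error) = α = 0.032. A Type I error is rejecting H₀ when H₀ is actually true (false positive) — here, concluding that a river's pollutant level exceeds the safe threshold when in fact this is not the case. Consequence: shutting down a compliant factory unnecessarily.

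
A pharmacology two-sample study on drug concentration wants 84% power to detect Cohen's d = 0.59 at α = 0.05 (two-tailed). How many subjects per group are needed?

z_{α/2} = 1.96, z_β = Φ⁻¹(0.84) = 0.994. For medium effect (d = 0.59): n per group = 2(z_{α/2} + z_β)²/d² = 2(1.96 + 0.994)²/0.59² = 50.1 → 51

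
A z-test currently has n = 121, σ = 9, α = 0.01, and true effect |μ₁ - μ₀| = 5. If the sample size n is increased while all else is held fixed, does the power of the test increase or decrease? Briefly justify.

Power increases: a larger n shrinks the standard error σ/√n, moving the sampling distribution under H₁ further from the critical value.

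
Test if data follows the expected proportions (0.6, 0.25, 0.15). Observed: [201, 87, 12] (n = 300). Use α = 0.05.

Expected: [180.0, 75.0, 45.0]. χ² = 28.57. df = 2, critical = 5.991. Reject H₀.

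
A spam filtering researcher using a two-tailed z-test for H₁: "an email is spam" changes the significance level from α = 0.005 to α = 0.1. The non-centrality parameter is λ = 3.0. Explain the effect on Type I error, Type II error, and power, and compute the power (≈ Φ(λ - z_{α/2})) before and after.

Increasing α from 0.005 to 0.1:
• Type I error rate increases (α is the Type I rate by definition).
• Critical value moves from z_{α/2} = 2.807 to 1.645, so power = Φ(λ - z_{α/2}) goes from Φ(3.0 - 2.807) = 0.577 to Φ(3.0 - 1.645) = 0.912.
• Type II error rate β = 1 - power therefore decreases (0.423 → 0.088).
Appropriate when false negatives are costly — here, a spam email lands in the inbox.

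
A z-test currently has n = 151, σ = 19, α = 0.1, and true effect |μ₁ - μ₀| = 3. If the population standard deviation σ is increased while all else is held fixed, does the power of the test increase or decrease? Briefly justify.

Power decreases: a larger σ inflates the standard error σ/√n, pulling the sampling distribution under H₁ back toward the critical value.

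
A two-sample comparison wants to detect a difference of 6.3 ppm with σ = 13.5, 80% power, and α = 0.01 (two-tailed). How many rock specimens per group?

n per group = 2(z_α/2 + z_β)²σ²/d² = 2×(2.576 + 0.84)²×13.5²/6.3² = 107.2 → n = 108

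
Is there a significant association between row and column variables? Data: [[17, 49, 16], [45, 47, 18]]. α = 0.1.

χ² = 8.911. df = 2, critical = 4.605. Reject H₀. Variables are dependent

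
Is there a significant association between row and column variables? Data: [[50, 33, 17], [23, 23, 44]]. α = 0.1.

χ² = 23.261. df = 2, critical = 4.605. Reject H₀. Variables are dependent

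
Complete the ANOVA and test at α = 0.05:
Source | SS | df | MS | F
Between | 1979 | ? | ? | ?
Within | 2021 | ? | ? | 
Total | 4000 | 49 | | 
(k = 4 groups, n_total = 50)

df_between = 3, df_within = 46. MS_between = 659.67, MS_within = 43.93. F = 15.015, F_crit ≈ 2.807. Reject H₀.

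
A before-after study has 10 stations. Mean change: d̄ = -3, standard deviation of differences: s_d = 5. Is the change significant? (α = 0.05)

t = d̄/(s_d/√n) = -3/(5/√10) = -1.897. df = 9, critical t = ±2.262. Fail to reject H₀.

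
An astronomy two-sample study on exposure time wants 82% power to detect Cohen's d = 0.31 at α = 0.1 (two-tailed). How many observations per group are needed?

z_{α/2} = 1.645, z_β = Φ⁻¹(0.82) = 0.915. For small effect (d = 0.31): n per group = 2(z_{α/2} + z_β)²/d² = 2(1.645 + 0.915)²/0.31² = 136.4 → 137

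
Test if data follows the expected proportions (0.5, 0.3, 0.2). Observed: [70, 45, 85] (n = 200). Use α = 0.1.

Expected: [100.0, 60.0, 40.0]. χ² = 63.375. df = 2, critical = 4.605. Reject H₀.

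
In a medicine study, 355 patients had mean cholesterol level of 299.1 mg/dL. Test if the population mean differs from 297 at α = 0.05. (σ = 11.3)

z = (x̄ - μ₀)/(σ/√n) = (299.1 - 297)/(11.3/√355) = 3.502. Critical value: ±1.96. Since |3.502| > 1.96, Reject H₀.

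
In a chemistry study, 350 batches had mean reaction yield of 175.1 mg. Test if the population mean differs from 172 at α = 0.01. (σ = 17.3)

z = (x̄ - μ₀)/(σ/√n) = (175.1 - 172)/(17.3/√350) = 3.352. Critical value: ±2.576. Since |3.352| > 2.576, Reject H₀.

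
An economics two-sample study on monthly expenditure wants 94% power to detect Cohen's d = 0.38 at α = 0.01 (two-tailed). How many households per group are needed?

z_{α/2} = 2.576, z_β = Φ⁻¹(0.94) = 1.555. For small effect (d = 0.38): n per group = 2(z_{α/2} + z_β)²/d² = 2(2.576 + 1.555)²/0.38² = 236.4 → 237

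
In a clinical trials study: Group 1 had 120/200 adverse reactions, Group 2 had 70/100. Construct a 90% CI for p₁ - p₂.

p̂₁ = 0.6, p̂₂ = 0.7. Difference = -0.1. CI = (-0.194, -0.006)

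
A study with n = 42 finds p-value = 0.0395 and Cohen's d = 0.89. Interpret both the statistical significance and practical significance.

Statistically significant (p = 0.0395 < 0.05). Cohen's d = 0.89 indicates a large effect size. Both statistical and practical significance should be considered.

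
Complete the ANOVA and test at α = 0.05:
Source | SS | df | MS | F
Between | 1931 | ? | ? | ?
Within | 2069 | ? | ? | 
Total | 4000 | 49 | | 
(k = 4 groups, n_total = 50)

df_between = 3, df_within = 46. MS_between = 643.67, MS_within = 44.98. F = 14.311, F_crit ≈ 2.807. Reject H₀.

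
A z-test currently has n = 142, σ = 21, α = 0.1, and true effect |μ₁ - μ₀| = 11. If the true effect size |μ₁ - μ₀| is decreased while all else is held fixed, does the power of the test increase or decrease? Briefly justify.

Power decreases: a smaller true effect decreases the non-centrality λ = |μ₁ - μ₀|/(σ/√n).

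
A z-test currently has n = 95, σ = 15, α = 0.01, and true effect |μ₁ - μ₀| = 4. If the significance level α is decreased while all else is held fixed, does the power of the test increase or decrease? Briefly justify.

Power decreases: a smaller α raises the critical value, so less of the H₁ sampling distribution falls in the rejection region.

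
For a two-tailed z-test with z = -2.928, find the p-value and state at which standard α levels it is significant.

p = 2·P(Z > |-2.928|) = 2·(1 - Φ(2.928)) ≈ 0.0034. Significant at α = 0.1; Significant at α = 0.05; Significant at α = 0.01.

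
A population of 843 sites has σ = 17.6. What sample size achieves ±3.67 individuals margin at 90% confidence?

Without FPC: n₀ = (1.645×17.6/3.67)² = 62.234. With FPC: n = n₀N/(n₀+N-1) = 58.02 → n = 59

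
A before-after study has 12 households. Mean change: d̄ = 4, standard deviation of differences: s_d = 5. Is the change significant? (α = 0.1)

t = d̄/(s_d/√n) = 4/(5/√12) = 2.771. df = 11, critical t = ±1.796. Reject H₀.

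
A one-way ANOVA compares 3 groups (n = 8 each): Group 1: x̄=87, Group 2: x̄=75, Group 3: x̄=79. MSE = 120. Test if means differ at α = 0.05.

Grand mean = 80.33. SS_between = 597.33, MS_between = 298.67. F = 2.489, F_crit ≈ 3.467. Fail to reject H₀.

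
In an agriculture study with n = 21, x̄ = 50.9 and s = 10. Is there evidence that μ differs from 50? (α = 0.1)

t = (x̄ - μ₀)/(s/√n) = (50.9 - 50)/(10/√21) = 0.412. df = 20, critical t = ±1.725. Fail to reject H₀.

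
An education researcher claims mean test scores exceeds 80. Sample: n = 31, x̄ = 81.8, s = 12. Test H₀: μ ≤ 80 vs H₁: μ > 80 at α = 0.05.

t = (81.8 - 80)/(12/√31) = 0.835, df = 30. Critical t = 1.697. Fail to reject H₀.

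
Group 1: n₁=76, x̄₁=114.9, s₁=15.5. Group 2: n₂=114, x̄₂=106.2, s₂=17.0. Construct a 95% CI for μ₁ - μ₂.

Difference = 8.7. SE = √(15.5²/76 + 17.0²/114) = 2.387. CI = (4.02, 13.38)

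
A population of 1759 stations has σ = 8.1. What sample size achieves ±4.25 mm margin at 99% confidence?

Without FPC: n₀ = (2.576×8.1/4.25)² = 24.104. With FPC: n = n₀N/(n₀+N-1) = 23.8 → n = 24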